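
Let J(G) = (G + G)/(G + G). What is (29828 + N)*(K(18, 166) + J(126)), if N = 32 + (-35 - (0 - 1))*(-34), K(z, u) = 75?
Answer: 2357216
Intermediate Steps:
J(G) = 1 (J(G) = (2*G)/((2*G)) = (2*G)*(1/(2*G)) = 1)
N = 1188 (N = 32 + (-35 - 1*(-1))*(-34) = 32 + (-35 + 1)*(-34) = 32 - 34*(-34) = 32 + 1156 = 1188)
(29828 + N)*(K(18, 166) + J(126)) = (29828 + 1188)*(75 + 1) = 31016*76 = 2357216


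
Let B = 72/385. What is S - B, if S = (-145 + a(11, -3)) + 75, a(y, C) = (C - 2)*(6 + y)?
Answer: -59747/385 ≈ -155.19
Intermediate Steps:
B = 72/385 (B = 72*(1/385) = 72/385 ≈ 0.18701)
a(y, C) = (-2 + C)*(6 + y)
S = -155 (S = (-145 + (-12 - 2*11 + 6*(-3) - 3*11)) + 75 = (-145 + (-12 - 22 - 18 - 33)) + 75 = (-145 - 85) + 75 = -230 + 75 = -155)
S - B = -155 - 1*72/385 = -155 - 72/385 = -59747/385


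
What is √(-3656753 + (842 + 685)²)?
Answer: 4*I*√82814 ≈ 1151.1*I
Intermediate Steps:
√(-3656753 + (842 + 685)²) = √(-3656753 + 1527²) = √(-3656753 + 2331729) = √(-1325024) = 4*I*√82814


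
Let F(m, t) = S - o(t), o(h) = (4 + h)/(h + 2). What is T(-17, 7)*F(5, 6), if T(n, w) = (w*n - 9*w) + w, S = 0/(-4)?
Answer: 875/4 ≈ 218.75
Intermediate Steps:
S = 0 (S = 0*(-1/4) = 0)
T(n, w) = -8*w + n*w (T(n, w) = (n*w - 9*w) + w = (-9*w + n*w) + w = -8*w + n*w)
o(h) = (4 + h)/(2 + h)
F(m, t) = -(4 + t)/(2 + t) (F(m, t) = 0 - (4 + t)/(2 + t) = -(4 + t)/(2 + t))
T(-17, 7)*F(5, 6) = (7*(-8 - 17))*((-4 - 1*6)/(2 + 6)) = (7*(-25))*((-4 - 6)/8) = -175*(-10)/8 = -175*(-5/4) = 875/4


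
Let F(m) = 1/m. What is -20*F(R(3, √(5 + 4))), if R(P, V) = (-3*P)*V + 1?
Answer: 10/13 ≈ 0.76923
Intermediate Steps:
R(P, V) = 1 - 3*P*V (R(P, V) = -3*P*V + 1 = 1 - 3*P*V)
-20*F(R(3, √(5 + 4))) = -20/(1 - 3*3*√(5 + 4)) = -20/(1 - 3*3*√9) = -20/(1 - 3*3*3) = -20/(1 - 27) = -20/(-26) = -20*(-1/26) = 10/13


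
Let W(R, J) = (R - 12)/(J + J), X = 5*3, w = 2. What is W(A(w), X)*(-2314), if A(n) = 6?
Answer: 2314/5 ≈ 462.80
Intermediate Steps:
X = 15
W(R, J) = (-12 + R)/(2*J) (W(R, J) = (-12 + R)/((2*J)) = (-12 + R)*(1/(2*J)) = (-12 + R)/(2*J))
W(A(w), X)*(-2314) = ((1/2)*(-12 + 6)/15)*(-2314) = ((1/2)*(1/15)*(-6))*(-2314) = -1/5*(-2314) = 2314/5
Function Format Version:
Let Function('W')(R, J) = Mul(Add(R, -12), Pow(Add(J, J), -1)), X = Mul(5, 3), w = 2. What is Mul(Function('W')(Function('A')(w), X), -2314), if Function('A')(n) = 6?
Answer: Rational(2314, 5) ≈ 462.80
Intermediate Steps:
X = 15
Function('W')(R, J) = Mul(Rational(1, 2), Pow(J, -1), Add(-12, R)) (Function('W')(R, J) = Mul(Add(-12, R), Pow(Mul(2, J), -1)) = Mul(Add(-12, R), Mul(Rational(1, 2), Pow(J, -1))) = Mul(Rational(1, 2), Pow(J, -1), Add(-12, R)))
Mul(Function('W')(Function('A')(w), X), -2314) = Mul(Mul(Rational(1, 2), Pow(15, -1), Add(-12, 6)), -2314) = Mul(Mul(Rational(1, 2), Rational(1, 15), -6), -2314) = Mul(Rational(-1, 5), -2314) = Rational(2314, 5)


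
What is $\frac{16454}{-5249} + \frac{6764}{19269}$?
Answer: $- \frac{281547890}{101142981} \approx -2.7837$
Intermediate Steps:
$\frac{16454}{-5249} + \frac{6764}{19269} = 16454 \left(- \frac{1}{5249}\right) + 6764 \cdot \frac{1}{19269} = - \frac{16454}{5249} + \frac{6764}{19269} = - \frac{281547890}{101142981}$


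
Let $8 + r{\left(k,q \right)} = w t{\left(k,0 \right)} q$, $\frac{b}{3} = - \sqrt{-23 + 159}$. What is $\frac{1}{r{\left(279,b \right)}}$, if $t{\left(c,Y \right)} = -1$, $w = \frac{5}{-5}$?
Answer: $\frac{1}{145} - \frac{3 \sqrt{34}}{580} \approx -0.023264$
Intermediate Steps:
$w = -1$ ($w = 5 \left(- \frac{1}{5}\right) = -1$)
$b = - 6 \sqrt{34}$ ($b = 3 \left(- \sqrt{-23 + 159}\right) = 3 \left(- \sqrt{136}\right) = 3 \left(- 2 \sqrt{34}\right) = - 6 \sqrt{34} \approx -34.986$)
$r{\left(k,q \right)} = -8 + q$ ($r{\left(k,q \right)} = -8 + \left(-1\right) \left(-1\right) q = -8 + 1 q = -8 + q$)
$\frac{1}{r{\left(279,b \right)}} = \frac{1}{-8 - 6 \sqrt{34}}$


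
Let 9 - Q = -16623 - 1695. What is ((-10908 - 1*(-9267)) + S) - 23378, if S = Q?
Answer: -6692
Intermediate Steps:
Q = 18327 (Q = 9 - (-16623 - 1695) = 9 - 1*(-18318) = 9 + 18318 = 18327)
S = 18327
((-10908 - 1*(-9267)) + S) - 23378 = ((-10908 - 1*(-9267)) + 18327) - 23378 = ((-10908 + 9267) + 18327) - 23378 = (-1641 + 18327) - 23378 = 16686 - 23378 = -6692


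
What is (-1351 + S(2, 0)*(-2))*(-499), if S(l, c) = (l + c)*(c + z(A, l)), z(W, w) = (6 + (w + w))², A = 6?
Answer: 873749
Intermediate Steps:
z(W, w) = (6 + 2*w)²
S(l, c) = (c + l)*(c + 4*(3 + l)²) (S(l, c) = (l + c)*(c + 4*(3 + l)²) = (c + l)*(c + 4*(3 + l)²))
(-1351 + S(2, 0)*(-2))*(-499) = (-1351 + (0² + 0*2 + 4*0*(3 + 2)² + 4*2*(3 + 2)²)*(-2))*(-499) = (-1351 + (0 + 0 + 4*0*5² + 4*2*5²)*(-2))*(-499) = (-1351 + (0 + 0 + 4*0*25 + 4*2*25)*(-2))*(-499) = (-1351 + (0 + 0 + 0 + 200)*(-2))*(-499) = (-1351 + 200*(-2))*(-499) = (-1351 - 400)*(-499) = -1751*(-499) = 873749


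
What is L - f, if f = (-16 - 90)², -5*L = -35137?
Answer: -21043/5 ≈ -4208.6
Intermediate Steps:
L = 35137/5 (L = -⅕*(-35137) = 35137/5 ≈ 7027.4)
f = 11236 (f = (-106)² = 11236)
L - f = 35137/5 - 1*11236 = 35137/5 - 11236 = -21043/5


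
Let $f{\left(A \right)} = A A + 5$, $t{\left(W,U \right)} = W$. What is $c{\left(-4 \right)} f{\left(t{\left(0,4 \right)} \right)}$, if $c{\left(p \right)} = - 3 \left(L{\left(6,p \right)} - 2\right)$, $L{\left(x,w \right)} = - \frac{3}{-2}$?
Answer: $\frac{15}{2} \approx 7.5$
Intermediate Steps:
$L{\left(x,w \right)} = \frac{3}{2}$ ($L{\left(x,w \right)} = \left(-3\right) \left(- \frac{1}{2}\right) = \frac{3}{2}$)
$f{\left(A \right)} = 5 + A^{2}$ ($f{\left(A \right)} = A^{2} + 5 = 5 + A^{2}$)
$c{\left(p \right)} = \frac{3}{2}$ ($c{\left(p \right)} = - 3 \left(\frac{3}{2} - 2\right) = \left(-3\right) \left(- \frac{1}{2}\right) = \frac{3}{2}$)
$c{\left(-4 \right)} f{\left(t{\left(0,4 \right)} \right)} = \frac{3 \left(5 + 0^{2}\right)}{2} = \frac{3 \left(5 + 0\right)}{2} = \frac{3}{2} \cdot 5 = \frac{15}{2}$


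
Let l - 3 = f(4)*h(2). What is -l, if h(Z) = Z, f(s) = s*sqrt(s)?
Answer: -19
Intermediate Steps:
f(s) = s**(3/2)
l = 19 (l = 3 + 4**(3/2)*2 = 3 + 8*2 = 3 + 16 = 19)
-l = -1*19 = -19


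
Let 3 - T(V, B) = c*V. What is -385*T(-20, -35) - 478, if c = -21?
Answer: 160067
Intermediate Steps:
T(V, B) = 3 + 21*V (T(V, B) = 3 - (-21)*V = 3 + 21*V)
-385*T(-20, -35) - 478 = -385*(3 + 21*(-20)) - 478 = -385*(3 - 420) - 478 = -385*(-417) - 478 = 160545 - 478 = 160067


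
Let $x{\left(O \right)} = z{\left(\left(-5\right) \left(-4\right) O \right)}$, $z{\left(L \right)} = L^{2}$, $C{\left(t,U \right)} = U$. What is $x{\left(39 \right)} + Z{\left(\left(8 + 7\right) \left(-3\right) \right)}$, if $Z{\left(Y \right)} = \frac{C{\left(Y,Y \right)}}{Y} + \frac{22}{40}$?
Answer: $\frac{12168031}{20} \approx 6.084 \cdot 10^{5}$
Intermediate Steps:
$x{\left(O \right)} = 400 O^{2}$ ($x{\left(O \right)} = \left(\left(-5\right) \left(-4\right) O\right)^{2} = \left(20 O\right)^{2} = 400 O^{2}$)
$Z{\left(Y \right)} = \frac{31}{20}$ ($Z{\left(Y \right)} = \frac{Y}{Y} + \frac{22}{40} = 1 + 22 \cdot \frac{1}{40} = 1 + \frac{11}{20} = \frac{31}{20}$)
$x{\left(39 \right)} + Z{\left(\left(8 + 7\right) \left(-3\right) \right)} = 400 \cdot 39^{2} + \frac{31}{20} = 400 \cdot 1521 + \frac{31}{20} = 608400 + \frac{31}{20} = \frac{12168031}{20}$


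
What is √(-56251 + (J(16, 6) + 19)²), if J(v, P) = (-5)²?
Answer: 3*I*√6035 ≈ 233.06*I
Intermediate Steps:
J(v, P) = 25
√(-56251 + (J(16, 6) + 19)²) = √(-56251 + (25 + 19)²) = √(-56251 + 44²) = √(-56251 + 1936) = √(-54315) = 3*I*√6035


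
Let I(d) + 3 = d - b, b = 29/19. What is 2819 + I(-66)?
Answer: 52221/19 ≈ 2748.5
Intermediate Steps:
b = 29/19 (b = 29*(1/19) = 29/19 ≈ 1.5263)
I(d) = -86/19 + d (I(d) = -3 + (d - 1*29/19) = -3 + (d - 29/19) = -3 + (-29/19 + d) = -86/19 + d)
2819 + I(-66) = 2819 + (-86/19 - 66) = 2819 - 1340/19 = 52221/19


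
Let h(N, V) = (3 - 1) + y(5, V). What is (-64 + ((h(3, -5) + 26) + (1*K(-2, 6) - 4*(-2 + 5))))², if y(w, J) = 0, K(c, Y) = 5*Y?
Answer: 324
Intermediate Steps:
h(N, V) = 2 (h(N, V) = (3 - 1) + 0 = 2 + 0 = 2)
(-64 + ((h(3, -5) + 26) + (1*K(-2, 6) - 4*(-2 + 5))))² = (-64 + ((2 + 26) + (1*(5*6) - 4*(-2 + 5))))² = (-64 + (28 + (1*30 - 4*3)))² = (-64 + (28 + (30 - 12)))² = (-64 + (28 + 18))² = (-64 + 46)² = (-18)² = 324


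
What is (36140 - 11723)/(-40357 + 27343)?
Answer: -2713/1446 ≈ -1.8762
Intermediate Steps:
(36140 - 11723)/(-40357 + 27343) = 24417/(-13014) = 24417*(-1/13014) = -2713/1446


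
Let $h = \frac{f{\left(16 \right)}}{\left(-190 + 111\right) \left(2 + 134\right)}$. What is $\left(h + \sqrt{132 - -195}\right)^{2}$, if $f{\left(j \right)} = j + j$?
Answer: $\frac{589793239}{1803649} - \frac{8 \sqrt{327}}{1343} \approx 326.89$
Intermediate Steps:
$f{\left(j \right)} = 2 j$
$h = - \frac{4}{1343}$ ($h = \frac{2 \cdot 16}{\left(-190 + 111\right) \left(2 + 134\right)} = \frac{32}{\left(-79\right) 136} = \frac{32}{-10744} = 32 \left(- \frac{1}{10744}\right) = - \frac{4}{1343} \approx -0.0029784$)
$\left(h + \sqrt{132 - -195}\right)^{2} = \left(- \frac{4}{1343} + \sqrt{132 - -195}\right)^{2} = \left(- \frac{4}{1343} + \sqrt{132 + 195}\right)^{2} = \left(- \frac{4}{1343} + \sqrt{327}\right)^{2}$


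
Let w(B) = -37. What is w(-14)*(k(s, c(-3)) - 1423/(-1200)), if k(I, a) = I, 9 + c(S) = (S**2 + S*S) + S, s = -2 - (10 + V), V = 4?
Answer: 657749/1200 ≈ 548.12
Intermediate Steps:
s = -16 (s = -2 - (10 + 4) = -2 - 1*14 = -2 - 14 = -16)
c(S) = -9 + S + 2*S**2 (c(S) = -9 + ((S**2 + S*S) + S) = -9 + ((S**2 + S**2) + S) = -9 + (2*S**2 + S) = -9 + (S + 2*S**2) = -9 + S + 2*S**2)
w(-14)*(k(s, c(-3)) - 1423/(-1200)) = -37*(-16 - 1423/(-1200)) = -37*(-16 - 1423*(-1/1200)) = -37*(-16 + 1423/1200) = -37*(-17777/1200) = 657749/1200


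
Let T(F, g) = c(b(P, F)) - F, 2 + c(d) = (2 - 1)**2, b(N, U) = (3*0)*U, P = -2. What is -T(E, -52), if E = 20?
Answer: 21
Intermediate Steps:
b(N, U) = 0 (b(N, U) = 0*U = 0)
c(d) = -1 (c(d) = -2 + (2 - 1)**2 = -2 + 1**2 = -2 + 1 = -1)
T(F, g) = -1 - F
-T(E, -52) = -(-1 - 1*20) = -(-1 - 20) = -1*(-21) = 21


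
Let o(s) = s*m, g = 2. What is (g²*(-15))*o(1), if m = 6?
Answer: -360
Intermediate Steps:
o(s) = 6*s (o(s) = s*6 = 6*s)
(g²*(-15))*o(1) = (2²*(-15))*(6*1) = (4*(-15))*6 = -60*6 = -360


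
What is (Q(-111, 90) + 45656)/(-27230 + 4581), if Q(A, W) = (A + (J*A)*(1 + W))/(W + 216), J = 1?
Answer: -2326754/1155099 ≈ -2.0143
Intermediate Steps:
Q(A, W) = (A + A*(1 + W))/(216 + W) (Q(A, W) = (A + (1*A)*(1 + W))/(W + 216) = (A + A*(1 + W))/(216 + W))
(Q(-111, 90) + 45656)/(-27230 + 4581) = (-111*(2 + 90)/(216 + 90) + 45656)/(-27230 + 4581) = (-111*92/306 + 45656)/(-22649) = (-111*1/306*92 + 45656)*(-1/22649) = (-1702/51 + 45656)*(-1/22649) = (2326754/51)*(-1/22649) = -2326754/1155099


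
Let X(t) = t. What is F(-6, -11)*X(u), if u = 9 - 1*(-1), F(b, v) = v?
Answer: -110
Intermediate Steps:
u = 10 (u = 9 + 1 = 10)
F(-6, -11)*X(u) = -11*10 = -110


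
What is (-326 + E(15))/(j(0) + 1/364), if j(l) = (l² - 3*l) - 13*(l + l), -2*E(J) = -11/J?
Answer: -1777958/15 ≈ -1.1853e+5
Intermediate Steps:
E(J) = 11/(2*J) (E(J) = -(-11)/(2*J) = 11/(2*J))
j(l) = l² - 29*l (j(l) = (l² - 3*l) - 26*l = l² - 29*l)
(-326 + E(15))/(j(0) + 1/364) = (-326 + (11/2)/15)/(0*(-29 + 0) + 1/364) = (-326 + (11/2)*(1/15))/(0*(-29) + 1/364) = (-326 + 11/30)/(0 + 1/364) = -9769/(30*1/364) = -9769/30*364 = -1777958/15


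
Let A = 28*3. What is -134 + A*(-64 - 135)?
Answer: -16850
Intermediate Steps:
A = 84
-134 + A*(-64 - 135) = -134 + 84*(-64 - 135) = -134 + 84*(-199) = -134 - 16716 = -16850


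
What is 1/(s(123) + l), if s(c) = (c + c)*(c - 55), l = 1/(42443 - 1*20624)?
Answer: 21819/364988233 ≈ 5.9780e-5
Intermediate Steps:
l = 1/21819 (l = 1/(42443 - 20624) = 1/21819 ≈ 4.5832e-5)
s(c) = 2*c*(-55 + c) (s(c) = (2*c)*(-55 + c) = 2*c*(-55 + c))
1/(s(123) + l) = 1/(2*123*(-55 + 123) + 1/21819) = 1/(2*123*68 + 1/21819) = 1/(16728 + 1/21819) = 1/(364988233/21819) = 21819/364988233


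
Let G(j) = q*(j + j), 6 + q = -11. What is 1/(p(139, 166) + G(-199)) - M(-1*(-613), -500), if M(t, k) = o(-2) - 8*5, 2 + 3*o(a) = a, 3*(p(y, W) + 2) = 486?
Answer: 858827/20778 ≈ 41.333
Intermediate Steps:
q = -17 (q = -6 - 11 = -17)
p(y, W) = 160 (p(y, W) = -2 + (⅓)*486 = -2 + 162 = 160)
G(j) = -34*j (G(j) = -17*(j + j) = -34*j)
o(a) = -⅔ + a/3
M(t, k) = -124/3 (M(t, k) = (-⅔ + (⅓)*(-2)) - 8*5 = (-⅔ - ⅔) - 40 = -4/3 - 40 = -124/3)
1/(p(139, 166) + G(-199)) - M(-1*(-613), -500) = 1/(160 - 34*(-199)) - 1*(-124/3) = 1/(160 + 6766) + 124/3 = 1/6926 + 124/3 = 858827/20778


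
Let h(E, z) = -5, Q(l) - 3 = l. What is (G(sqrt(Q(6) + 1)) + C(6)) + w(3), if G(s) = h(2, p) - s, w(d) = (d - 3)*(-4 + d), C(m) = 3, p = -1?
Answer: -2 - sqrt(10) ≈ -5.1623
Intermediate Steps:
Q(l) = 3 + l
w(d) = (-4 + d)*(-3 + d) (w(d) = (-3 + d)*(-4 + d) = (-4 + d)*(-3 + d))
G(s) = -5 - s
(G(sqrt(Q(6) + 1)) + C(6)) + w(3) = ((-5 - sqrt((3 + 6) + 1)) + 3) + (12 + 3**2 - 7*3) = ((-5 - sqrt(9 + 1)) + 3) + (12 + 9 - 21) = ((-5 - sqrt(10)) + 3) + 0 = (-2 - sqrt(10)) + 0 = -2 - sqrt(10)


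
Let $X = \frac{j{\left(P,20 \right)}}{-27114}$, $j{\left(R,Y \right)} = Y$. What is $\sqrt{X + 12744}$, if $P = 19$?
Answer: $\frac{\sqrt{2342248285686}}{13557} \approx 112.89$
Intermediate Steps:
$X = - \frac{10}{13557}$ ($X = \frac{20}{-27114} = 20 \left(- \frac{1}{27114}\right) = - \frac{10}{13557} \approx -0.00073763$)
$\sqrt{X + 12744} = \sqrt{- \frac{10}{13557} + 12744} = \sqrt{\frac{172770398}{13557}} = \frac{\sqrt{2342248285686}}{13557}$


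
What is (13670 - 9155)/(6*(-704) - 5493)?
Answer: -1505/3239 ≈ -0.46465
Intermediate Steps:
(13670 - 9155)/(6*(-704) - 5493) = 4515/(-4224 - 5493) = 4515/(-9717) = 4515*(-1/9717) = -1505/3239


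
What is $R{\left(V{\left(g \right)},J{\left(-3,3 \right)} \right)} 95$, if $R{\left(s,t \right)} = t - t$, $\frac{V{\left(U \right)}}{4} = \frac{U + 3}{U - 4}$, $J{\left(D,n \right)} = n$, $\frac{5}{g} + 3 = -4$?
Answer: $0$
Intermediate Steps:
$g = - \frac{5}{7}$ ($g = \frac{5}{-3 - 4} = \frac{5}{-7} = 5 \left(- \frac{1}{7}\right) = - \frac{5}{7} \approx -0.71429$)
$V{\left(U \right)} = \frac{4 \left(3 + U\right)}{-4 + U}$ ($V{\left(U \right)} = 4 \frac{U + 3}{U - 4} = 4 \frac{3 + U}{-4 + U} = \frac{4 \left(3 + U\right)}{-4 + U}$)
$R{\left(s,t \right)} = 0$
$R{\left(V{\left(g \right)},J{\left(-3,3 \right)} \right)} 95 = 0 \cdot 95 = 0$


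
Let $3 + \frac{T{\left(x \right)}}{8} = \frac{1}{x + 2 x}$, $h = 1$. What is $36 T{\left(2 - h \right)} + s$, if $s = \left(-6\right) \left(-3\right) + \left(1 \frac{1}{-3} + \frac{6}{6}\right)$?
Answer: $- \frac{2248}{3} \approx -749.33$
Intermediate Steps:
$s = \frac{56}{3}$ ($s = 18 + \left(1 \left(- \frac{1}{3}\right) + 6 \cdot \frac{1}{6}\right) = 18 + \left(- \frac{1}{3} + 1\right) = 18 + \frac{2}{3} = \frac{56}{3} \approx 18.667$)
$T{\left(x \right)} = -24 + \frac{8}{3 x}$ ($T{\left(x \right)} = -24 + \frac{8}{x + 2 x} = -24 + \frac{8}{3 x}$)
$36 T{\left(2 - h \right)} + s = 36 \left(-24 + \frac{8}{3 \left(2 - 1\right)}\right) + \frac{56}{3} = 36 \left(-24 + \frac{8}{3 \cdot 1}\right) + \frac{56}{3} = 36 \left(-24 + \frac{8}{3} \cdot 1\right) + \frac{56}{3} = 36 \left(-24 + \frac{8}{3}\right) + \frac{56}{3} = 36 \left(- \frac{64}{3}\right) + \frac{56}{3} = -768 + \frac{56}{3} = - \frac{2248}{3}$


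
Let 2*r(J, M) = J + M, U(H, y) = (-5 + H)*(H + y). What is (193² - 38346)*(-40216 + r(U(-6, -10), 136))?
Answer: 43945820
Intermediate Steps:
r(J, M) = J/2 + M/2 (r(J, M) = (J + M)/2 = J/2 + M/2)
(193² - 38346)*(-40216 + r(U(-6, -10), 136)) = (193² - 38346)*(-40216 + (((-6)² - 5*(-6) - 5*(-10) - 6*(-10))/2 + (½)*136)) = (37249 - 38346)*(-40216 + ((36 + 30 + 50 + 60)/2 + 68)) = -1097*(-40216 + ((½)*176 + 68)) = -1097*(-40216 + (88 + 68)) = -1097*(-40216 + 156) = -1097*(-40060) = 43945820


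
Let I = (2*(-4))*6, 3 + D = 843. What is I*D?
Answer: -40320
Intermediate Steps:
D = 840 (D = -3 + 843 = 840)
I = -48 (I = -8*6 = -48)
I*D = -48*840 = -40320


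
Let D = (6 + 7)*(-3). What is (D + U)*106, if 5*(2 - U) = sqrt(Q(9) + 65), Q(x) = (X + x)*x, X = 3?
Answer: -3922 - 106*sqrt(173)/5 ≈ -4200.8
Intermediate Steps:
Q(x) = x*(3 + x) (Q(x) = (3 + x)*x = x*(3 + x))
D = -39 (D = 13*(-3) = -39)
U = 2 - sqrt(173)/5 (U = 2 - sqrt(9*(3 + 9) + 65)/5 = 2 - sqrt(9*12 + 65)/5 = 2 - sqrt(108 + 65)/5 = 2 - sqrt(173)/5 ≈ -0.63059)
(D + U)*106 = (-39 + (2 - sqrt(173)/5))*106 = (-37 - sqrt(173)/5)*106 = -3922 - 106*sqrt(173)/5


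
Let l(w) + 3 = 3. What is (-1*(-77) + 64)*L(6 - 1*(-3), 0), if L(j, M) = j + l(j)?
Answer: 1269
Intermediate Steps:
l(w) = 0 (l(w) = -3 + 3 = 0)
L(j, M) = j (L(j, M) = j + 0 = j)
(-1*(-77) + 64)*L(6 - 1*(-3), 0) = (-1*(-77) + 64)*(6 - 1*(-3)) = (77 + 64)*(6 + 3) = 141*9 = 1269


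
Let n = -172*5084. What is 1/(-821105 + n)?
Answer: -1/1695553 ≈ -5.8978e-7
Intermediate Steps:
n = -874448
1/(-821105 + n) = 1/(-821105 - 874448) = 1/(-1695553) = -1/1695553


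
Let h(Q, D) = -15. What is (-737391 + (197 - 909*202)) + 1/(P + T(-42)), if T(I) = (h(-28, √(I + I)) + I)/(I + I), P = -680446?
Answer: -17543742084856/19052469 ≈ -9.2081e+5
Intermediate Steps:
T(I) = (-15 + I)/(2*I) (T(I) = (-15 + I)/(I + I) = (-15 + I)/((2*I)) = (-15 + I)*(1/(2*I)) = (-15 + I)/(2*I))
(-737391 + (197 - 909*202)) + 1/(P + T(-42)) = (-737391 + (197 - 909*202)) + 1/(-680446 + (½)*(-15 - 42)/(-42)) = (-737391 + (197 - 183618)) + 1/(-680446 + (½)*(-1/42)*(-57)) = (-737391 - 183421) + 1/(-680446 + 19/28) = -920812 + 1/(-19052469/28) = -920812 - 28/19052469 = -17543742084856/19052469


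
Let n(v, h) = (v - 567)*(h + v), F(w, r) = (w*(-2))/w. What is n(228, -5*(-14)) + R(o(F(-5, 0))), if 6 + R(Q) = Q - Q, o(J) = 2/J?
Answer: -101028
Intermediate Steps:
F(w, r) = -2 (F(w, r) = (-2*w)/w = -2)
R(Q) = -6 (R(Q) = -6 + (Q - Q) = -6 + 0 = -6)
n(v, h) = (-567 + v)*(h + v)
n(228, -5*(-14)) + R(o(F(-5, 0))) = (228² - (-2835)*(-14) - 567*228 - 5*(-14)*228) - 6 = (51984 - 567*70 - 129276 + 70*228) - 6 = (51984 - 39690 - 129276 + 15960) - 6 = -101022 - 6 = -101028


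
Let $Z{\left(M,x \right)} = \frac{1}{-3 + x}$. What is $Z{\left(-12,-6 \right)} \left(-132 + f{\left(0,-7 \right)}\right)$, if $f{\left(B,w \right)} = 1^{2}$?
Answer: $\frac{131}{9} \approx 14.556$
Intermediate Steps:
$f{\left(B,w \right)} = 1$
$Z{\left(-12,-6 \right)} \left(-132 + f{\left(0,-7 \right)}\right) = \frac{-132 + 1}{-3 - 6} = \frac{1}{-9} \left(-131\right) = \left(- \frac{1}{9}\right) \left(-131\right) = \frac{131}{9}$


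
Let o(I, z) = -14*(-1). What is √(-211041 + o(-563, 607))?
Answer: I*√211027 ≈ 459.38*I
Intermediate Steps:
o(I, z) = 14
√(-211041 + o(-563, 607)) = √(-211041 + 14) = √(-211027) = I*√211027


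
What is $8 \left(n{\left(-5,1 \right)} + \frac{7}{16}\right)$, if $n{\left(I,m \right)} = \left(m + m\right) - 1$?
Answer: $\frac{23}{2} \approx 11.5$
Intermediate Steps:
$n{\left(I,m \right)} = -1 + 2 m$ ($n{\left(I,m \right)} = 2 m - 1 = -1 + 2 m$)
$8 \left(n{\left(-5,1 \right)} + \frac{7}{16}\right) = 8 \left(\left(-1 + 2 \cdot 1\right) + \frac{7}{16}\right) = 8 \left(\left(-1 + 2\right) + 7 \cdot \frac{1}{16}\right) = 8 \left(1 + \frac{7}{16}\right) = 8 \cdot \frac{23}{16} = \frac{23}{2}$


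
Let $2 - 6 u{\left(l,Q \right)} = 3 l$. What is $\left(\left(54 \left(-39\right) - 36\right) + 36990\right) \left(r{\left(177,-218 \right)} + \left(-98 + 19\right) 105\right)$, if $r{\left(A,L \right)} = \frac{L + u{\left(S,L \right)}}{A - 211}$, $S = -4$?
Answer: $- \frac{4910332944}{17} \approx -2.8884 \cdot 10^{8}$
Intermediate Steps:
$u{\left(l,Q \right)} = \frac{1}{3} - \frac{l}{2}$ ($u{\left(l,Q \right)} = \frac{1}{3} - \frac{3 l}{6} = \frac{1}{3} - \frac{l}{2}$)
$r{\left(A,L \right)} = \frac{\frac{7}{3} + L}{-211 + A}$ ($r{\left(A,L \right)} = \frac{L + \left(\frac{1}{3} - -2\right)}{A - 211} = \frac{L + \left(\frac{1}{3} + 2\right)}{-211 + A} = \frac{L + \frac{7}{3}}{-211 + A} = \frac{\frac{7}{3} + L}{-211 + A}$)
$\left(\left(54 \left(-39\right) - 36\right) + 36990\right) \left(r{\left(177,-218 \right)} + \left(-98 + 19\right) 105\right) = \left(\left(54 \left(-39\right) - 36\right) + 36990\right) \left(\frac{\frac{7}{3} - 218}{-211 + 177} + \left(-98 + 19\right) 105\right) = \left(\left(-2106 - 36\right) + 36990\right) \left(\frac{1}{-34} \left(- \frac{647}{3}\right) - 8295\right) = \left(-2142 + 36990\right) \left(\left(- \frac{1}{34}\right) \left(- \frac{647}{3}\right) - 8295\right) = 34848 \left(\frac{647}{102} - 8295\right) = 34848 \left(- \frac{845443}{102}\right) = - \frac{4910332944}{17}$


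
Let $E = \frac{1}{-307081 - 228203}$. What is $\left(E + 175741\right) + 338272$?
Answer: $\frac{275142934691}{535284} \approx 5.1401 \cdot 10^{5}$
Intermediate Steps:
$E = - \frac{1}{535284}$ ($E = \frac{1}{-535284} = - \frac{1}{535284} \approx -1.8682 \cdot 10^{-6}$)
$\left(E + 175741\right) + 338272 = \left(- \frac{1}{535284} + 175741\right) + 338272 = \frac{94071345443}{535284} + 338272 = \frac{275142934691}{535284}$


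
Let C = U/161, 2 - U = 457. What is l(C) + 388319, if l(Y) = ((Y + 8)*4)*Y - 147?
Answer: 205312048/529 ≈ 3.8811e+5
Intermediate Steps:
U = -455 (U = 2 - 1*457 = 2 - 457 = -455)
C = -65/23 (C = -455/161 = -455*1/161 = -65/23 ≈ -2.8261)
l(Y) = -147 + Y*(32 + 4*Y) (l(Y) = ((8 + Y)*4)*Y - 147 = (32 + 4*Y)*Y - 147 = Y*(32 + 4*Y) - 147 = -147 + Y*(32 + 4*Y))
l(C) + 388319 = (-147 + 4*(-65/23)² + 32*(-65/23)) + 388319 = (-147 + 4*(4225/529) - 2080/23) + 388319 = (-147 + 16900/529 - 2080/23) + 388319 = -108703/529 + 388319 = 205312048/529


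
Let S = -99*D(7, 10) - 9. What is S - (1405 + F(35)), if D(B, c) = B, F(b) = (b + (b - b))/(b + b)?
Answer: -4215/2 ≈ -2107.5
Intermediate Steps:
F(b) = ½ (F(b) = (b + 0)/((2*b)) = b*(1/(2*b)) = ½)
S = -702 (S = -99*7 - 9 = -693 - 9 = -702)
S - (1405 + F(35)) = -702 - (1405 + ½) = -702 - 1*2811/2 = -702 - 2811/2 = -4215/2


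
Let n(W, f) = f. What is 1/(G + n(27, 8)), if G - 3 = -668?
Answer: -1/657 ≈ -0.0015221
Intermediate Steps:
G = -665 (G = 3 - 668 = -665)
1/(G + n(27, 8)) = 1/(-665 + 8) = 1/(-657) = -1/657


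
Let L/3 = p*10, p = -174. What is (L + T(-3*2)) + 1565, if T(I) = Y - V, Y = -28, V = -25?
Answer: -3658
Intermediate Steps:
T(I) = -3 (T(I) = -28 - 1*(-25) = -28 + 25 = -3)
L = -5220 (L = 3*(-174*10) = 3*(-1740) = -5220)
(L + T(-3*2)) + 1565 = (-5220 - 3) + 1565 = -5223 + 1565 = -3658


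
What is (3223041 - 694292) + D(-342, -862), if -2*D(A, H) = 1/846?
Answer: 4278643307/1692 ≈ 2.5287e+6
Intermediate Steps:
D(A, H) = -1/1692 (D(A, H) = -½/846 = -½*1/846 = -1/1692)
(3223041 - 694292) + D(-342, -862) = (3223041 - 694292) - 1/1692 = 2528749 - 1/1692 = 4278643307/1692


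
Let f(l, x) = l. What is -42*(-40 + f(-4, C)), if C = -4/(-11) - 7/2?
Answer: 1848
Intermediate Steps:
C = -69/22 (C = -4*(-1/11) - 7*½ = 4/11 - 7/2 = -69/22 ≈ -3.1364)
-42*(-40 + f(-4, C)) = -42*(-40 - 4) = -42*(-44) = 1848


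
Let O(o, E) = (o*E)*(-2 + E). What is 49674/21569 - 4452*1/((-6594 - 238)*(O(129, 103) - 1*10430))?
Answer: 16139081459463/7007766115652 ≈ 2.3030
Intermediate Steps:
O(o, E) = E*o*(-2 + E) (O(o, E) = (E*o)*(-2 + E) = E*o*(-2 + E))
49674/21569 - 4452*1/((-6594 - 238)*(O(129, 103) - 1*10430)) = 49674/21569 - 4452*1/((-6594 - 238)*(103*129*(-2 + 103) - 1*10430)) = 49674*(1/21569) - 4452*(-1/(6832*(103*129*101 - 10430))) = 49674/21569 - 4452*(-1/(6832*(1341987 - 10430))) = 49674/21569 - 4452/((-6832*1331557)) = 49674/21569 - 4452/(-9097197424) = 49674/21569 - 4452*(-1/9097197424) = 49674/21569 + 159/324899908 = 16139081459463/7007766115652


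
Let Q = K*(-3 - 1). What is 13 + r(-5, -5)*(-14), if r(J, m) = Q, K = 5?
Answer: 293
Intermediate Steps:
Q = -20 (Q = 5*(-3 - 1) = 5*(-4) = -20)
r(J, m) = -20
13 + r(-5, -5)*(-14) = 13 - 20*(-14) = 13 + 280 = 293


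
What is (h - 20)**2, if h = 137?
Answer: 13689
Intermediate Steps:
(h - 20)**2 = (137 - 20)**2 = 117**2 = 13689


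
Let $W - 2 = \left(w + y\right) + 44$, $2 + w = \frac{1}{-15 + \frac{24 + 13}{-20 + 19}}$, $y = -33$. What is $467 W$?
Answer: $\frac{266657}{52} \approx 5128.0$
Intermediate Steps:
$w = - \frac{105}{52}$ ($w = -2 + \frac{1}{-15 + \frac{24 + 13}{-20 + 19}} = -2 + \frac{1}{-15 + \frac{37}{-1}} = -2 + \frac{1}{-15 + 37 \left(-1\right)} = -2 + \frac{1}{-15 - 37} = -2 + \frac{1}{-52} = -2 - \frac{1}{52} = - \frac{105}{52} \approx -2.0192$)
$W = \frac{571}{52}$ ($W = 2 + \left(\left(- \frac{105}{52} - 33\right) + 44\right) = 2 + \left(- \frac{1821}{52} + 44\right) = 2 + \frac{467}{52} = \frac{571}{52} \approx 10.981$)
$467 W = 467 \cdot \frac{571}{52} = \frac{266657}{52}$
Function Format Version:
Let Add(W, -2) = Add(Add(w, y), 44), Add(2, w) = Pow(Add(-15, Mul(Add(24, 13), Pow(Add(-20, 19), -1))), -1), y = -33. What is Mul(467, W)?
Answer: Rational(266657, 52) ≈ 5128.0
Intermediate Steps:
w = Rational(-105, 52) (w = Add(-2, Pow(Add(-15, Mul(Add(24, 13), Pow(Add(-20, 19), -1))), -1)) = Add(-2, Pow(Add(-15, Mul(37, Pow(-1, -1))), -1)) = Add(-2, Pow(Add(-15, Mul(37, -1)), -1)) = Add(-2, Pow(Add(-15, -37), -1)) = Add(-2, Pow(-52, -1)) = Add(-2, Rational(-1, 52)) = Rational(-105, 52) ≈ -2.0192)
W = Rational(571, 52) (W = Add(2, Add(Add(Rational(-105, 52), -33), 44)) = Add(2, Add(Rational(-1821, 52), 44)) = Add(2, Rational(467, 52)) = Rational(571, 52) ≈ 10.981)
Mul(467, W) = Mul(467, Rational(571, 52)) = Rational(266657, 52)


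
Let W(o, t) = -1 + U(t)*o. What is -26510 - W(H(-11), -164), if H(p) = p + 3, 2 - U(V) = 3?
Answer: -26517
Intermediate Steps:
U(V) = -1 (U(V) = 2 - 1*3 = 2 - 3 = -1)
H(p) = 3 + p
W(o, t) = -1 - o
-26510 - W(H(-11), -164) = -26510 - (-1 - (3 - 11)) = -26510 - (-1 - 1*(-8)) = -26510 - (-1 + 8) = -26510 - 1*7 = -26510 - 7 = -26517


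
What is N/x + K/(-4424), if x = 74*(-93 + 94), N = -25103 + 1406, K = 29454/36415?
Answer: -954396982929/2980349260 ≈ -320.23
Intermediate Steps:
K = 29454/36415 (K = 29454*(1/36415) = 29454/36415 ≈ 0.80884)
N = -23697
x = 74 (x = 74*1 = 74)
N/x + K/(-4424) = -23697/74 + (29454/36415)/(-4424) = -23697*1/74 + (29454/36415)*(-1/4424) = -23697/74 - 14727/80549980 = -954396982929/2980349260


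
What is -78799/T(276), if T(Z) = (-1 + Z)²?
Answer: -78799/75625 ≈ -1.0420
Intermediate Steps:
-78799/T(276) = -78799/(-1 + 276)² = -78799/(275²) = -78799/75625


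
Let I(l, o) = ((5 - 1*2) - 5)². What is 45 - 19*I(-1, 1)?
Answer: -31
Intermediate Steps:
I(l, o) = 4 (I(l, o) = ((5 - 2) - 5)² = (3 - 5)² = (-2)² = 4)
45 - 19*I(-1, 1) = 45 - 19*4 = 45 - 76 = -31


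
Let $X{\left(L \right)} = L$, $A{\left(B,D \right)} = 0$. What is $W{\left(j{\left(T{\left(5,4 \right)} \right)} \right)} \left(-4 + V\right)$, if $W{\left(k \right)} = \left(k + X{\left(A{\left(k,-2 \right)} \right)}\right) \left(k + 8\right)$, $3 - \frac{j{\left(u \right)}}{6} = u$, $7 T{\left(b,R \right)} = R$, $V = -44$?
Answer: $- \frac{773568}{49} \approx -15787.0$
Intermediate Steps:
$T{\left(b,R \right)} = \frac{R}{7}$
$j{\left(u \right)} = 18 - 6 u$
$W{\left(k \right)} = k \left(8 + k\right)$ ($W{\left(k \right)} = \left(k + 0\right) \left(k + 8\right) = k \left(8 + k\right)$)
$W{\left(j{\left(T{\left(5,4 \right)} \right)} \right)} \left(-4 + V\right) = \left(18 - 6 \cdot \frac{1}{7} \cdot 4\right) \left(8 + \left(18 - 6 \cdot \frac{1}{7} \cdot 4\right)\right) \left(-4 - 44\right) = \left(18 - \frac{24}{7}\right) \left(8 + \left(18 - \frac{24}{7}\right)\right) \left(-48\right) = \frac{102 \left(8 + \frac{102}{7}\right)}{7} \left(-48\right) = \frac{102}{7} \cdot \frac{158}{7} \left(-48\right) = \frac{16116}{49} \left(-48\right) = - \frac{773568}{49}$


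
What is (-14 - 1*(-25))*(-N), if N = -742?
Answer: 8162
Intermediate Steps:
(-14 - 1*(-25))*(-N) = (-14 - 1*(-25))*(-1*(-742)) = (-14 + 25)*742 = 11*742 = 8162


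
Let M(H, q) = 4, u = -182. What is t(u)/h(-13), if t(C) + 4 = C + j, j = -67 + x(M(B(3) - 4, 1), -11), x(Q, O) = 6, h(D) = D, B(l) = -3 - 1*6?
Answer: 19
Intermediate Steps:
B(l) = -9 (B(l) = -3 - 6 = -9)
j = -61 (j = -67 + 6 = -61)
t(C) = -65 + C (t(C) = -4 + (C - 61) = -4 + (-61 + C) = -65 + C)
t(u)/h(-13) = (-65 - 182)/(-13) = -247*(-1/13) = 19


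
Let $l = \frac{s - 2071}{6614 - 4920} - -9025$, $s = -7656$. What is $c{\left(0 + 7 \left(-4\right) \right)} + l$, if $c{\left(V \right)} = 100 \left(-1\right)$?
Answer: $\frac{15109223}{1694} \approx 8919.3$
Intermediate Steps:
$c{\left(V \right)} = -100$
$l = \frac{15278623}{1694}$ ($l = \frac{-7656 - 2071}{6614 - 4920} - -9025 = - \frac{9727}{1694} + 9025 = \frac{15278623}{1694} \approx 9019.3$)
$c{\left(0 + 7 \left(-4\right) \right)} + l = -100 + \frac{15278623}{1694} = \frac{15109223}{1694}$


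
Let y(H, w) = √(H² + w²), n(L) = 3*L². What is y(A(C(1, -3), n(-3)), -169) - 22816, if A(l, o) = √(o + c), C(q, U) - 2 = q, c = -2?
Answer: -22816 + √28586 ≈ -22647.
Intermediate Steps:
C(q, U) = 2 + q
A(l, o) = √(-2 + o) (A(l, o) = √(o - 2) = √(-2 + o))
y(A(C(1, -3), n(-3)), -169) - 22816 = √((√(-2 + 3*(-3)²))² + (-169)²) - 22816 = √((√(-2 + 3*9))² + 28561) - 22816 = √((√(-2 + 27))² + 28561) - 22816 = √((√25)² + 28561) - 22816 = √(5² + 28561) - 22816 = √(25 + 28561) - 22816 = √28586 - 22816 = -22816 + √28586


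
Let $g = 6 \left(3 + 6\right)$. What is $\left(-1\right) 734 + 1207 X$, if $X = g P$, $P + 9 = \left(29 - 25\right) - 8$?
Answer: $-848048$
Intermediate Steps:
$g = 54$ ($g = 6 \cdot 9 = 54$)
$P = -13$ ($P = -9 + \left(\left(29 - 25\right) - 8\right) = -9 + \left(4 - 8\right) = -9 - 4 = -13$)
$X = -702$ ($X = 54 \left(-13\right) = -702$)
$\left(-1\right) 734 + 1207 X = \left(-1\right) 734 + 1207 \left(-702\right) = -734 - 847314 = -848048$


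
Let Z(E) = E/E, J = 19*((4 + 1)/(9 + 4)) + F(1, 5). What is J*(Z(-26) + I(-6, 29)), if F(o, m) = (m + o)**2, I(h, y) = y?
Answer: 16890/13 ≈ 1299.2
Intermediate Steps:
J = 563/13 (J = 19*((4 + 1)/(9 + 4)) + (5 + 1)**2 = 19*(5/13) + 6**2 = 19*(5*(1/13)) + 36 = 19*(5/13) + 36 = 95/13 + 36 = 563/13 ≈ 43.308)
Z(E) = 1
J*(Z(-26) + I(-6, 29)) = 563*(1 + 29)/13 = (563/13)*30 = 16890/13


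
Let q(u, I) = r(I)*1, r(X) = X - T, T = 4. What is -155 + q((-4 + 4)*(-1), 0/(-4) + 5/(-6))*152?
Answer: -2669/3 ≈ -889.67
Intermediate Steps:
r(X) = -4 + X (r(X) = X - 1*4 = X - 4 = -4 + X)
q(u, I) = -4 + I (q(u, I) = (-4 + I)*1 = -4 + I)
-155 + q((-4 + 4)*(-1), 0/(-4) + 5/(-6))*152 = -155 + (-4 + (0/(-4) + 5/(-6)))*152 = -155 + (-4 + (0*(-1/4) + 5*(-1/6)))*152 = -155 + (-4 + (0 - 5/6))*152 = -155 + (-4 - 5/6)*152 = -155 - 29/6*152 = -155 - 2204/3 = -2669/3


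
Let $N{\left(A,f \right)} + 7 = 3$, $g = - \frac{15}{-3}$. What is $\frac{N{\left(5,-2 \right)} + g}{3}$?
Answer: $\frac{1}{3} \approx 0.33333$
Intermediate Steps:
$g = 5$ ($g = \left(-15\right) \left(- \frac{1}{3}\right) = 5$)
$N{\left(A,f \right)} = -4$ ($N{\left(A,f \right)} = -7 + 3 = -4$)
$\frac{N{\left(5,-2 \right)} + g}{3} = \frac{-4 + 5}{3} = 1 \cdot \frac{1}{3} = \frac{1}{3}$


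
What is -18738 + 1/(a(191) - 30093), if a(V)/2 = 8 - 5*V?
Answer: -599372407/31987 ≈ -18738.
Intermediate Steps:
a(V) = 16 - 10*V (a(V) = 2*(8 - 5*V) = 16 - 10*V)
-18738 + 1/(a(191) - 30093) = -18738 + 1/((16 - 10*191) - 30093) = -18738 + 1/((16 - 1910) - 30093) = -18738 + 1/(-1894 - 30093) = -18738 + 1/(-31987) = -18738 - 1/31987 = -599372407/31987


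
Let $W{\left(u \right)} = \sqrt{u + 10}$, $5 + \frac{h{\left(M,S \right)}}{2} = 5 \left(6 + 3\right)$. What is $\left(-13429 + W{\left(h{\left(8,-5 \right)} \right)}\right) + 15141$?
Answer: $1712 + 3 \sqrt{10} \approx 1721.5$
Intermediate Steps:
$h{\left(M,S \right)} = 80$ ($h{\left(M,S \right)} = -10 + 2 \cdot 5 \left(6 + 3\right) = -10 + 2 \cdot 5 \cdot 9 = -10 + 2 \cdot 45 = -10 + 90 = 80$)
$W{\left(u \right)} = \sqrt{10 + u}$
$\left(-13429 + W{\left(h{\left(8,-5 \right)} \right)}\right) + 15141 = \left(-13429 + \sqrt{10 + 80}\right) + 15141 = \left(-13429 + \sqrt{90}\right) + 15141 = \left(-13429 + 3 \sqrt{10}\right) + 15141 = 1712 + 3 \sqrt{10}$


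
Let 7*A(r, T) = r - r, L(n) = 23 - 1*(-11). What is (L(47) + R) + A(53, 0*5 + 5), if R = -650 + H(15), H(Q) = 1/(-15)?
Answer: -9241/15 ≈ -616.07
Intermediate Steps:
L(n) = 34 (L(n) = 23 + 11 = 34)
H(Q) = -1/15
A(r, T) = 0 (A(r, T) = (r - r)/7 = (⅐)*0 = 0)
R = -9751/15 (R = -650 - 1/15 = -9751/15 ≈ -650.07)
(L(47) + R) + A(53, 0*5 + 5) = (34 - 9751/15) + 0 = -9241/15 + 0 = -9241/15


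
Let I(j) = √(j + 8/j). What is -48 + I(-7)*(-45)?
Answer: -48 - 45*I*√399/7 ≈ -48.0 - 128.41*I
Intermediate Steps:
-48 + I(-7)*(-45) = -48 + √(-7 + 8/(-7))*(-45) = -48 + √(-7 + 8*(-⅐))*(-45) = -48 + √(-7 - 8/7)*(-45) = -48 + √(-57/7)*(-45) = -48 + (I*√399/7)*(-45) = -48 - 45*I*√399/7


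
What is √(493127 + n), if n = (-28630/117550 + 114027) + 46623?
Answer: 2*√22584722137465/11755 ≈ 808.56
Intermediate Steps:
n = 1888437887/11755 (n = (-28630*1/117550 + 114027) + 46623 = (-2863/11755 + 114027) + 46623 = 1340384522/11755 + 46623 = 1888437887/11755 ≈ 1.6065e+5)
√(493127 + n) = √(493127 + 1888437887/11755) = √(7685145772/11755) = 2*√22584722137465/11755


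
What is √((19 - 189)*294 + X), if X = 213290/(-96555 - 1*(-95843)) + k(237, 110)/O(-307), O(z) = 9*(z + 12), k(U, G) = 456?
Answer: I*√1247726898794805/157530 ≈ 224.23*I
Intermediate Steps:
O(z) = 108 + 9*z (O(z) = 9*(12 + z) = 108 + 9*z)
X = -94434937/315060 (X = 213290/(-96555 - 1*(-95843)) + 456/(108 + 9*(-307)) = 213290/(-96555 + 95843) + 456/(108 - 2763) = 213290/(-712) + 456/(-2655) = 213290*(-1/712) + 456*(-1/2655) = -106645/356 - 152/885 = -94434937/315060 ≈ -299.74)
√((19 - 189)*294 + X) = √((19 - 189)*294 - 94434937/315060) = √(-170*294 - 94434937/315060) = √(-49980 - 94434937/315060) = √(-15841133737/315060) = I*√1247726898794805/157530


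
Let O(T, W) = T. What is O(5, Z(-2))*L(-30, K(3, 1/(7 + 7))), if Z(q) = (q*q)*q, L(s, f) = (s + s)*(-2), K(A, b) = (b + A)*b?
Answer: 600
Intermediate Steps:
K(A, b) = b*(A + b) (K(A, b) = (A + b)*b = b*(A + b))
L(s, f) = -4*s (L(s, f) = (2*s)*(-2) = -4*s)
Z(q) = q³ (Z(q) = q²*q = q³)
O(5, Z(-2))*L(-30, K(3, 1/(7 + 7))) = 5*(-4*(-30)) = 5*120 = 600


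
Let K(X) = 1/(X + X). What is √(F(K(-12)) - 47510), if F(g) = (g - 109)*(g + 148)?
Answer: I*√36658727/24 ≈ 252.28*I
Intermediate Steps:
K(X) = 1/(2*X)
F(g) = (-109 + g)*(148 + g)
√(F(K(-12)) - 47510) = √((-16132 + ((½)/(-12))² + 39*((½)/(-12))) - 47510) = √((-16132 + ((½)*(-1/12))² + 39*((½)*(-1/12))) - 47510) = √((-16132 + (-1/24)² + 39*(-1/24)) - 47510) = √((-16132 + 1/576 - 13/8) - 47510) = √(-9292967/576 - 47510) = √(-36658727/576) = I*√36658727/24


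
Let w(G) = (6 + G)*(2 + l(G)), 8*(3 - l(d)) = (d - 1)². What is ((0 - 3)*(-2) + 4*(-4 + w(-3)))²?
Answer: 676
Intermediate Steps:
l(d) = 3 - (-1 + d)²/8 (l(d) = 3 - (d - 1)²/8 = 3 - (-1 + d)²/8)
w(G) = (5 - (-1 + G)²/8)*(6 + G) (w(G) = (6 + G)*(2 + (3 - (-1 + G)²/8)) = (6 + G)*(5 - (-1 + G)²/8) = (5 - (-1 + G)²/8)*(6 + G))
((0 - 3)*(-2) + 4*(-4 + w(-3)))² = ((0 - 3)*(-2) + 4*(-4 + (117/4 - ½*(-3)² - ⅛*(-3)³ + (51/8)*(-3))))² = (-3*(-2) + 4*(-4 + (117/4 - ½*9 - ⅛*(-27) - 153/8)))² = (6 + 4*(-4 + (117/4 - 9/2 + 27/8 - 153/8)))² = (6 + 4*(-4 + 9))² = (6 + 4*5)² = (6 + 20)² = 26² = 676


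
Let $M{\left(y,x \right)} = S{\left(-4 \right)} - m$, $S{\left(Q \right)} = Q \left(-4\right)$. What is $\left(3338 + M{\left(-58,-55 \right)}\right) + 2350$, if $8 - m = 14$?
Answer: $5710$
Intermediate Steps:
$S{\left(Q \right)} = - 4 Q$
$m = -6$ ($m = 8 - 14 = -6$)
$M{\left(y,x \right)} = 22$ ($M{\left(y,x \right)} = \left(-4\right) \left(-4\right) - -6 = 16 + 6 = 22$)
$\left(3338 + M{\left(-58,-55 \right)}\right) + 2350 = \left(3338 + 22\right) + 2350 = 3360 + 2350 = 5710$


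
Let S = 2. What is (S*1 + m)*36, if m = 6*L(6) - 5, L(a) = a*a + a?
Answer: 8964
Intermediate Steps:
L(a) = a + a**2 (L(a) = a**2 + a = a + a**2)
m = 247 (m = 6*(6*(1 + 6)) - 5 = 6*(6*7) - 5 = 6*42 - 5 = 252 - 5 = 247)
(S*1 + m)*36 = (2*1 + 247)*36 = (2 + 247)*36 = 249*36 = 8964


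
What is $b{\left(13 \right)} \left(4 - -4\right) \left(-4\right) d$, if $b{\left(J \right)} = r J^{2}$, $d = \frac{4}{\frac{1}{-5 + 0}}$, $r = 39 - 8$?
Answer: $3352960$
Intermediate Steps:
$r = 31$ ($r = 39 - 8 = 31$)
$d = -20$ ($d = \frac{4}{\frac{1}{-5}} = \frac{4}{- \frac{1}{5}} = 4 \left(-5\right) = -20$)
$b{\left(J \right)} = 31 J^{2}$
$b{\left(13 \right)} \left(4 - -4\right) \left(-4\right) d = 31 \cdot 13^{2} \left(4 - -4\right) \left(-4\right) \left(-20\right) = 31 \cdot 169 \left(4 + 4\right) \left(-4\right) \left(-20\right) = 5239 \cdot 8 \left(-4\right) \left(-20\right) = 5239 \left(\left(-32\right) \left(-20\right)\right) = 5239 \cdot 640 = 3352960$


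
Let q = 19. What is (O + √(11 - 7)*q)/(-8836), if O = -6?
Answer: -8/2209 ≈ -0.0036215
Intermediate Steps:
(O + √(11 - 7)*q)/(-8836) = (-6 + √(11 - 7)*19)/(-8836) = (-6 + √4*19)*(-1/8836) = (-6 + 2*19)*(-1/8836) = (-6 + 38)*(-1/8836) = 32*(-1/8836) = -8/2209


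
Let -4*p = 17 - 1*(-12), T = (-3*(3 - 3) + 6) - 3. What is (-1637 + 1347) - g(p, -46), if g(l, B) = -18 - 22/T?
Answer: -794/3 ≈ -264.67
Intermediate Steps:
T = 3 (T = (-3*0 + 6) - 3 = (0 + 6) - 3 = 6 - 3 = 3)
p = -29/4 (p = -(17 - 1*(-12))/4 = -(17 + 12)/4 = -¼*29 = -29/4 ≈ -7.2500)
g(l, B) = -76/3 (g(l, B) = -18 - 22/3 = -76/3)
(-1637 + 1347) - g(p, -46) = (-1637 + 1347) - 1*(-76/3) = -290 + 76/3 = -794/3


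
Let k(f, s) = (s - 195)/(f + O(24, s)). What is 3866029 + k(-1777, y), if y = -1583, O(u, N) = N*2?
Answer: 19109783125/4943 ≈ 3.8660e+6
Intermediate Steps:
O(u, N) = 2*N
k(f, s) = (-195 + s)/(f + 2*s) (k(f, s) = (s - 195)/(f + 2*s) = (-195 + s)/(f + 2*s))
3866029 + k(-1777, y) = 3866029 + (-195 - 1583)/(-1777 + 2*(-1583)) = 3866029 - 1778/(-1777 - 3166) = 3866029 - 1778/(-4943) = 3866029 - 1/4943*(-1778) = 3866029 + 1778/4943 = 19109783125/4943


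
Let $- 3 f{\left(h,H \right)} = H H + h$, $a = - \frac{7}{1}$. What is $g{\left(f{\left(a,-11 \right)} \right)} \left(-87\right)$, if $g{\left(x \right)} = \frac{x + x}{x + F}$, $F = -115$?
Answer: $- \frac{2204}{51} \approx -43.216$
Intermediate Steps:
$a = -7$ ($a = \left(-7\right) 1 = -7$)
$f{\left(h,H \right)} = - \frac{h}{3} - \frac{H^{2}}{3}$ ($f{\left(h,H \right)} = - \frac{H H + h}{3} = - \frac{H^{2} + h}{3} = - \frac{h + H^{2}}{3} = - \frac{h}{3} - \frac{H^{2}}{3}$)
$g{\left(x \right)} = \frac{2 x}{-115 + x}$ ($g{\left(x \right)} = \frac{x + x}{x - 115} = \frac{2 x}{-115 + x}$)
$g{\left(f{\left(a,-11 \right)} \right)} \left(-87\right) = \frac{2 \left(\left(- \frac{1}{3}\right) \left(-7\right) - \frac{\left(-11\right)^{2}}{3}\right)}{-115 - \left(- \frac{7}{3} + \frac{\left(-11\right)^{2}}{3}\right)} \left(-87\right) = \frac{2 \left(\frac{7}{3} - \frac{121}{3}\right)}{-115 + \left(\frac{7}{3} - \frac{121}{3}\right)} \left(-87\right) = 2 \left(-38\right) \frac{1}{-115 - 38} \left(-87\right) = 2 \left(-38\right) \frac{1}{-153} \left(-87\right) = 2 \left(-38\right) \left(- \frac{1}{153}\right) \left(-87\right) = \frac{76}{153} \left(-87\right) = - \frac{2204}{51}$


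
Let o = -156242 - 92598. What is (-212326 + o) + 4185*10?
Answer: -419316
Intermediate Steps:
o = -248840
(-212326 + o) + 4185*10 = (-212326 - 248840) + 4185*10 = -461166 + 41850 = -419316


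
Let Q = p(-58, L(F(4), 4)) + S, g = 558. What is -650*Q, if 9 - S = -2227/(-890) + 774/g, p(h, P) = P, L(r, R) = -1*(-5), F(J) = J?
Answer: -18131945/2759 ≈ -6571.9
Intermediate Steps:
L(r, R) = 5
S = 141003/27590 (S = 9 - (-2227/(-890) + 774/558) = 9 - (-2227*(-1/890) + 774*(1/558)) = 9 - (2227/890 + 43/31) = 9 - 1*107307/27590 = 9 - 107307/27590 = 141003/27590 ≈ 5.1107)
Q = 278953/27590 (Q = 5 + 141003/27590 = 278953/27590 ≈ 10.111)
-650*Q = -650*278953/27590 = -18131945/2759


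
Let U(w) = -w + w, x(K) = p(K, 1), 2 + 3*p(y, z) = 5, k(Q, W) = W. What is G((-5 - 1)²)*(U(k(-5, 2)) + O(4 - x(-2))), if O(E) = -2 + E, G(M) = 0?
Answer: 0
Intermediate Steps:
p(y, z) = 1 (p(y, z) = -⅔ + (⅓)*5 = -⅔ + 5/3 = 1)
x(K) = 1
U(w) = 0
G((-5 - 1)²)*(U(k(-5, 2)) + O(4 - x(-2))) = 0*(0 + (-2 + (4 - 1*1))) = 0*(0 + (-2 + (4 - 1))) = 0*(0 + (-2 + 3)) = 0*(0 + 1) = 0*1 = 0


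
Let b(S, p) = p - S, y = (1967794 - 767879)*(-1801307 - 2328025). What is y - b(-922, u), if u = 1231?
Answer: -4954847408933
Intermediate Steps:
y = -4954847406780 (y = 1199915*(-4129332) = -4954847406780)
y - b(-922, u) = -4954847406780 - (1231 - 1*(-922)) = -4954847406780 - (1231 + 922) = -4954847406780 - 1*2153 = -4954847406780 - 2153 = -4954847408933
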